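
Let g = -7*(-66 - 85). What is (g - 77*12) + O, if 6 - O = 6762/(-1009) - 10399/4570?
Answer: 682342001/4611130 ≈ 147.98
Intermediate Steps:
O = 69061711/4611130 (O = 6 - (6762/(-1009) - 10399/4570) = 6 - (6762*(-1/1009) - 10399*1/4570) = 6 - (-6762/1009 - 10399/4570) = 6 - 1*(-41394931/4611130) = 6 + 41394931/4611130 = 69061711/4611130 ≈ 14.977)
g = 1057 (g = -7*(-151) = 1057)
(g - 77*12) + O = (1057 - 77*12) + 69061711/4611130 = (1057 - 924) + 69061711/4611130 = 133 + 69061711/4611130 = 682342001/4611130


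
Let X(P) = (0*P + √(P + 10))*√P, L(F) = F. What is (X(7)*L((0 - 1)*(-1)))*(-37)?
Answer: -37*√119 ≈ -403.62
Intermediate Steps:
X(P) = √P*√(10 + P) (X(P) = (0 + √(10 + P))*√P = √(10 + P)*√P = √P*√(10 + P))
(X(7)*L((0 - 1)*(-1)))*(-37) = ((√7*√(10 + 7))*((0 - 1)*(-1)))*(-37) = ((√7*√17)*(-1*(-1)))*(-37) = (√119*1)*(-37) = √119*(-37) = -37*√119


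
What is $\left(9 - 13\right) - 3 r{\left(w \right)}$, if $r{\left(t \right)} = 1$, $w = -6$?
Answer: $-7$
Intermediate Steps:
$\left(9 - 13\right) - 3 r{\left(w \right)} = \left(9 - 13\right) - 3 = -4 - 3 = -7$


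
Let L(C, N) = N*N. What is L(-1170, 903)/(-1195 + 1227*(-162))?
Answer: -16641/4081 ≈ -4.0777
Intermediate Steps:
L(C, N) = N²
L(-1170, 903)/(-1195 + 1227*(-162)) = 903²/(-1195 + 1227*(-162)) = 815409/(-1195 - 198774) = 815409/(-199969) = 815409*(-1/199969) = -16641/4081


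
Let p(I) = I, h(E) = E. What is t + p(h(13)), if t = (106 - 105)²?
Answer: 14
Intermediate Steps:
t = 1 (t = 1² = 1)
t + p(h(13)) = 1 + 13 = 14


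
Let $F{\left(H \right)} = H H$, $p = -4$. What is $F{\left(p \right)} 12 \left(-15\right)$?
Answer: $-2880$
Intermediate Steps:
$F{\left(H \right)} = H^{2}$
$F{\left(p \right)} 12 \left(-15\right) = \left(-4\right)^{2} \cdot 12 \left(-15\right) = 16 \cdot 12 \left(-15\right) = 192 \left(-15\right) = -2880$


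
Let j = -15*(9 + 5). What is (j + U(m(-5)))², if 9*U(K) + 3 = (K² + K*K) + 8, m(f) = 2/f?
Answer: 2220011689/50625 ≈ 43852.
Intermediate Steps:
j = -210 (j = -15*14 = -210)
U(K) = 5/9 + 2*K²/9 (U(K) = -⅓ + ((K² + K*K) + 8)/9 = -⅓ + ((K² + K²) + 8)/9 = -⅓ + (2*K² + 8)/9 = -⅓ + (8 + 2*K²)/9 = -⅓ + (8/9 + 2*K²/9) = 5/9 + 2*K²/9)
(j + U(m(-5)))² = (-210 + (5/9 + 2*(2/(-5))²/9))² = (-210 + (5/9 + 2*(2*(-⅕))²/9))² = (-210 + (5/9 + 2*(-⅖)²/9))² = (-210 + (5/9 + (2/9)*(4/25)))² = (-210 + (5/9 + 8/225))² = (-210 + 133/225)² = (-47117/225)² = 2220011689/50625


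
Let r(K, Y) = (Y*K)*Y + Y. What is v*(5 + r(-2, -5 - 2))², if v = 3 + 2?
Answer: 50000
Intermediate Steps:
r(K, Y) = Y + K*Y² (r(K, Y) = (K*Y)*Y + Y = K*Y² + Y = Y + K*Y²)
v = 5
v*(5 + r(-2, -5 - 2))² = 5*(5 + (-5 - 2)*(1 - 2*(-5 - 2)))² = 5*(5 - 7*(1 - 2*(-7)))² = 5*(5 - 7*(1 + 14))² = 5*(5 - 7*15)² = 5*(5 - 105)² = 5*(-100)² = 5*10000 = 50000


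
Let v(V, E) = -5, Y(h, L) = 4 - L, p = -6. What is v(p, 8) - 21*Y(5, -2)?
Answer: -131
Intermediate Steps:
v(p, 8) - 21*Y(5, -2) = -5 - 21*(4 - 1*(-2)) = -5 - 21*(4 + 2) = -5 - 21*6 = -5 - 126 = -131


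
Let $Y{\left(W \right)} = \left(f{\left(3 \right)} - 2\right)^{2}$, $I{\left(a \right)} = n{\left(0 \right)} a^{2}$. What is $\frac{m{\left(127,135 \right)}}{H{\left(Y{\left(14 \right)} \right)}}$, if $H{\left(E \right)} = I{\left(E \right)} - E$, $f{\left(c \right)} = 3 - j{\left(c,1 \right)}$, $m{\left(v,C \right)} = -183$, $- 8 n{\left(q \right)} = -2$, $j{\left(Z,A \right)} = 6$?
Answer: $- \frac{244}{175} \approx -1.3943$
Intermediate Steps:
$n{\left(q \right)} = \frac{1}{4}$ ($n{\left(q \right)} = \left(- \frac{1}{8}\right) \left(-2\right) = \frac{1}{4}$)
$I{\left(a \right)} = \frac{a^{2}}{4}$
$f{\left(c \right)} = -3$ ($f{\left(c \right)} = 3 - 6 = -3$)
$Y{\left(W \right)} = 25$ ($Y{\left(W \right)} = \left(-3 - 2\right)^{2} = \left(-5\right)^{2} = 25$)
$H{\left(E \right)} = - E + \frac{E^{2}}{4}$ ($H{\left(E \right)} = \frac{E^{2}}{4} - E = - E + \frac{E^{2}}{4}$)
$\frac{m{\left(127,135 \right)}}{H{\left(Y{\left(14 \right)} \right)}} = - \frac{183}{\frac{1}{4} \cdot 25 \left(-4 + 25\right)} = - \frac{183}{\frac{1}{4} \cdot 25 \cdot 21} = - \frac{183}{\frac{525}{4}} = \left(-183\right) \frac{4}{525} = - \frac{244}{175}$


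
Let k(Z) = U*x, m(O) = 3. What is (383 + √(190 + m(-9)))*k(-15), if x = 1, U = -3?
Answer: -1149 - 3*√193 ≈ -1190.7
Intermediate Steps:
k(Z) = -3 (k(Z) = -3*1 = -3)
(383 + √(190 + m(-9)))*k(-15) = (383 + √(190 + 3))*(-3) = (383 + √193)*(-3) = -1149 - 3*√193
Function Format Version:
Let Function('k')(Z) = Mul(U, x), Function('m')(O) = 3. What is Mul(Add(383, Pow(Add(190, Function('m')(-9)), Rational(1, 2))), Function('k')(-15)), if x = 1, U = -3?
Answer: Add(-1149, Mul(-3, Pow(193, Rational(1, 2)))) ≈ -1190.7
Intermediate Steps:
Function('k')(Z) = -3 (Function('k')(Z) = Mul(-3, 1) = -3)
Mul(Add(383, Pow(Add(190, Function('m')(-9)), Rational(1, 2))), Function('k')(-15)) = Mul(Add(383, Pow(Add(190, 3), Rational(1, 2))), -3) = Mul(Add(383, Pow(193, Rational(1, 2))), -3) = Add(-1149, Mul(-3, Pow(193, Rational(1, 2))))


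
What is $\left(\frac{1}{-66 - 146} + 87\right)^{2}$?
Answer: $\frac{340144249}{44944} \approx 7568.2$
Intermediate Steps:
$\left(\frac{1}{-66 - 146} + 87\right)^{2} = \left(\frac{1}{-212} + 87\right)^{2} = \left(- \frac{1}{212} + 87\right)^{2} = \left(\frac{18443}{212}\right)^{2} = \frac{340144249}{44944}$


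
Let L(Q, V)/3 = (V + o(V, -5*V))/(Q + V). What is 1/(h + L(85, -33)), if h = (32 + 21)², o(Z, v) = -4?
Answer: 52/145957 ≈ 0.00035627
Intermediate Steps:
L(Q, V) = 3*(-4 + V)/(Q + V) (L(Q, V) = 3*((V - 4)/(Q + V)) = 3*((-4 + V)/(Q + V)) = 3*(-4 + V)/(Q + V))
h = 2809 (h = 53² = 2809)
1/(h + L(85, -33)) = 1/(2809 + 3*(-4 - 33)/(85 - 33)) = 1/(2809 + 3*(-37)/52) = 1/(2809 + 3*(1/52)*(-37)) = 1/(2809 - 111/52) = 1/(145957/52) = 52/145957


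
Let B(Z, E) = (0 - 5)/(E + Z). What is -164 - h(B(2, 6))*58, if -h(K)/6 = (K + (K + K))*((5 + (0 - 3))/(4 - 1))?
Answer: -599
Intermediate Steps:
B(Z, E) = -5/(E + Z)
h(K) = -12*K (h(K) = -6*(K + (K + K))*(5 + (0 - 3))/(4 - 1) = -6*(K + 2*K)*(5 - 3)/3 = -6*3*K*2*(1/3) = -6*3*K*2/3 = -12*K)
-164 - h(B(2, 6))*58 = -164 - (-(-60)/(6 + 2))*58 = -164 - (-(-60)/8)*58 = -164 - (-12*(-5/8))*58 = -164 - 15*58/2 = -164 - 1*435 = -164 - 435 = -599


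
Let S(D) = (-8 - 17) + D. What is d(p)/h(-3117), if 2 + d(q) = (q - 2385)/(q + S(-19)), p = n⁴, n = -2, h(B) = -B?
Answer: 771/29092 ≈ 0.026502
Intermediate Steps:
S(D) = -25 + D
p = 16 (p = (-2)⁴ = 16)
d(q) = -2 + (-2385 + q)/(-44 + q) (d(q) = -2 + (q - 2385)/(q + (-25 - 19)) = -2 + (-2385 + q)/(q - 44) = -2 + (-2385 + q)/(-44 + q))
d(p)/h(-3117) = ((-2297 - 1*16)/(-44 + 16))/((-1*(-3117))) = ((-2297 - 16)/(-28))/3117 = -1/28*(-2313)*(1/3117) = (2313/28)*(1/3117) = 771/29092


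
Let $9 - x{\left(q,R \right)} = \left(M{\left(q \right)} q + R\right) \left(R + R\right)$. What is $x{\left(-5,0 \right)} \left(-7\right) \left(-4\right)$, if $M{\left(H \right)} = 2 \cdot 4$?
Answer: $252$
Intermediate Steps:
$M{\left(H \right)} = 8$
$x{\left(q,R \right)} = 9 - 2 R \left(R + 8 q\right)$ ($x{\left(q,R \right)} = 9 - \left(8 q + R\right) \left(R + R\right) = 9 - \left(R + 8 q\right) 2 R = 9 - 2 R \left(R + 8 q\right)$)
$x{\left(-5,0 \right)} \left(-7\right) \left(-4\right) = \left(9 - 2 \cdot 0^{2} - 0 \left(-5\right)\right) \left(-7\right) \left(-4\right) = \left(9 - 0 + 0\right) \left(-7\right) \left(-4\right) = \left(9 + 0 + 0\right) \left(-7\right) \left(-4\right) = 9 \left(-7\right) \left(-4\right) = \left(-63\right) \left(-4\right) = 252$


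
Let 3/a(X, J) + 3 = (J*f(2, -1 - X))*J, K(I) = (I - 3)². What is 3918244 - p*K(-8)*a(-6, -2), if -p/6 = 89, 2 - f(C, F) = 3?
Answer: 27233866/7 ≈ 3.8906e+6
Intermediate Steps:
f(C, F) = -1 (f(C, F) = 2 - 1*3 = 2 - 3 = -1)
p = -534 (p = -6*89 = -534)
K(I) = (-3 + I)²
a(X, J) = 3/(-3 - J²) (a(X, J) = 3/(-3 + (J*(-1))*J) = 3/(-3 + (-J)*J) = 3/(-3 - J²))
3918244 - p*K(-8)*a(-6, -2) = 3918244 - (-534*(-3 - 8)²)*3/(-3 - 1*(-2)²) = 3918244 - (-534*(-11)²)*3/(-3 - 1*4) = 3918244 - (-534*121)*3/(-3 - 4) = 3918244 - (-64614)*3/(-7) = 3918244 - (-64614)*3*(-⅐) = 3918244 - (-64614)*(-3)/7 = 3918244 - 1*193842/7 = 3918244 - 193842/7 = 27233866/7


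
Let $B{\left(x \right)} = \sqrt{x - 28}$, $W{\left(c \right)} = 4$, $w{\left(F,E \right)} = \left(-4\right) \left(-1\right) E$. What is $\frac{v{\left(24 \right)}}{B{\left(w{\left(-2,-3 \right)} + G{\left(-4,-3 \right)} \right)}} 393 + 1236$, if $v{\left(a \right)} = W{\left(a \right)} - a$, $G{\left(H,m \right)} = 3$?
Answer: $1236 + \frac{7860 i \sqrt{37}}{37} \approx 1236.0 + 1292.2 i$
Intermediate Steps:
$w{\left(F,E \right)} = 4 E$
$B{\left(x \right)} = \sqrt{-28 + x}$
$v{\left(a \right)} = 4 - a$
$\frac{v{\left(24 \right)}}{B{\left(w{\left(-2,-3 \right)} + G{\left(-4,-3 \right)} \right)}} 393 + 1236 = \frac{4 - 24}{\sqrt{-28 + \left(4 \left(-3\right) + 3\right)}} 393 + 1236 = \frac{4 - 24}{\sqrt{-28 + \left(-12 + 3\right)}} 393 + 1236 = - \frac{20}{\sqrt{-28 - 9}} \cdot 393 + 1236 = - \frac{20}{\sqrt{-37}} \cdot 393 + 1236 = - \frac{20}{i \sqrt{37}} \cdot 393 + 1236 = - 20 \left(- \frac{i \sqrt{37}}{37}\right) 393 + 1236 = \frac{20 i \sqrt{37}}{37} \cdot 393 + 1236 = \frac{7860 i \sqrt{37}}{37} + 1236 = 1236 + \frac{7860 i \sqrt{37}}{37}$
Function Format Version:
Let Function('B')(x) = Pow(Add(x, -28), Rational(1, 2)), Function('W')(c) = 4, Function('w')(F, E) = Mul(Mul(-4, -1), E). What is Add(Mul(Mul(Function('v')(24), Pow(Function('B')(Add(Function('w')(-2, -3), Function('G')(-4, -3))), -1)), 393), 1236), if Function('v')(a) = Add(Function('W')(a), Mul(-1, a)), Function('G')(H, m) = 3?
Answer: Add(1236, Mul(Rational(7860, 37), I, Pow(37, Rational(1, 2)))) ≈ Add(1236.0, Mul(1292.2, I))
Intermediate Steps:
Function('w')(F, E) = Mul(4, E)
Function('B')(x) = Pow(Add(-28, x), Rational(1, 2))
Function('v')(a) = Add(4, Mul(-1, a))
Add(Mul(Mul(Function('v')(24), Pow(Function('B')(Add(Function('w')(-2, -3), Function('G')(-4, -3))), -1)), 393), 1236) = Add(Mul(Mul(Add(4, Mul(-1, 24)), Pow(Pow(Add(-28, Add(Mul(4, -3), 3)), Rational(1, 2)), -1)), 393), 1236) = Add(Mul(Mul(Add(4, -24), Pow(Pow(Add(-28, Add(-12, 3)), Rational(1, 2)), -1)), 393), 1236) = Add(Mul(Mul(-20, Pow(Pow(Add(-28, -9), Rational(1, 2)), -1)), 393), 1236) = Add(Mul(Mul(-20, Pow(Pow(-37, Rational(1, 2)), -1)), 393), 1236) = Add(Mul(Mul(-20, Pow(Mul(I, Pow(37, Rational(1, 2))), -1)), 393), 1236) = Add(Mul(Mul(-20, Mul(Rational(-1, 37), I, Pow(37, Rational(1, 2)))), 393), 1236) = Add(Mul(Mul(Rational(20, 37), I, Pow(37, Rational(1, 2))), 393), 1236) = Add(Mul(Rational(7860, 37), I, Pow(37, Rational(1, 2))), 1236) = Add(1236, Mul(Rational(7860, 37), I, Pow(37, Rational(1, 2))))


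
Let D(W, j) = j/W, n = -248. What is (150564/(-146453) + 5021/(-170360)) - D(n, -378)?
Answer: -1996823018173/773441725480 ≈ -2.5817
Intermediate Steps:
(150564/(-146453) + 5021/(-170360)) - D(n, -378) = (150564/(-146453) + 5021/(-170360)) - (-378)/(-248) = (150564*(-1/146453) + 5021*(-1/170360)) - (-378)*(-1)/248 = (-150564/146453 - 5021/170360) - 1*189/124 = -26385423553/24949733080 - 189/124 = -1996823018173/773441725480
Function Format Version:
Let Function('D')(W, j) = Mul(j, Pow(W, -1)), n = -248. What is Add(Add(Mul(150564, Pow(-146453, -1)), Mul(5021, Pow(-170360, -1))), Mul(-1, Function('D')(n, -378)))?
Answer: Rational(-1996823018173, 773441725480) ≈ -2.5817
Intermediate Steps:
Add(Add(Mul(150564, Pow(-146453, -1)), Mul(5021, Pow(-170360, -1))), Mul(-1, Function('D')(n, -378))) = Add(Add(Mul(150564, Pow(-146453, -1)), Mul(5021, Pow(-170360, -1))), Mul(-1, Mul(-378, Pow(-248, -1)))) = Add(Add(Mul(150564, Rational(-1, 146453)), Mul(5021, Rational(-1, 170360))), Mul(-1, Mul(-378, Rational(-1, 248)))) = Add(Add(Rational(-150564, 146453), Rational(-5021, 170360)), Mul(-1, Rational(189, 124))) = Add(Rational(-26385423553, 24949733080), Rational(-189, 124)) = Rational(-1996823018173, 773441725480)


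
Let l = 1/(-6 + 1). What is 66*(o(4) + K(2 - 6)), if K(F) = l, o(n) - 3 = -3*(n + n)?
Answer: -6996/5 ≈ -1399.2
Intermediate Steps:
o(n) = 3 - 6*n (o(n) = 3 - 3*(n + n) = 3 - 6*n)
l = -⅕ (l = 1/(-5) = -⅕ ≈ -0.20000)
K(F) = -⅕
66*(o(4) + K(2 - 6)) = 66*((3 - 6*4) - ⅕) = 66*((3 - 24) - ⅕) = 66*(-21 - ⅕) = 66*(-106/5) = -6996/5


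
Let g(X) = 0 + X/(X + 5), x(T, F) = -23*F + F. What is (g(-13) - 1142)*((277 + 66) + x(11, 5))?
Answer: -2125659/8 ≈ -2.6571e+5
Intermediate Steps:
x(T, F) = -22*F
g(X) = X/(5 + X) (g(X) = 0 + X/(5 + X) = X/(5 + X))
(g(-13) - 1142)*((277 + 66) + x(11, 5)) = (-13/(5 - 13) - 1142)*((277 + 66) - 22*5) = (-13/(-8) - 1142)*(343 - 110) = (-13*(-1/8) - 1142)*233 = (13/8 - 1142)*233 = -9123/8*233 = -2125659/8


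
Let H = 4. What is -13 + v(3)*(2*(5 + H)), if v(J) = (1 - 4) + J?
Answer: -13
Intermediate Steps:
v(J) = -3 + J
-13 + v(3)*(2*(5 + H)) = -13 + (-3 + 3)*(2*(5 + 4)) = -13 + 0*(2*9) = -13 + 0*18 = -13 + 0 = -13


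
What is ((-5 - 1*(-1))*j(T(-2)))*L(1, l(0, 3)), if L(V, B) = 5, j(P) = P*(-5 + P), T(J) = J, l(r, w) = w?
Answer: -280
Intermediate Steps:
((-5 - 1*(-1))*j(T(-2)))*L(1, l(0, 3)) = ((-5 - 1*(-1))*(-2*(-5 - 2)))*5 = ((-5 + 1)*(-2*(-7)))*5 = -4*14*5 = -56*5 = -280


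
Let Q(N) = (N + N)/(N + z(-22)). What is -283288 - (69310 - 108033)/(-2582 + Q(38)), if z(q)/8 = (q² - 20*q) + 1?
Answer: -2720394367797/9602420 ≈ -2.8330e+5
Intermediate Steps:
z(q) = 8 - 160*q + 8*q² (z(q) = 8*((q² - 20*q) + 1) = 8*(1 + q² - 20*q) = 8 - 160*q + 8*q²)
Q(N) = 2*N/(7400 + N) (Q(N) = (N + N)/(N + (8 - 160*(-22) + 8*(-22)²)) = (2*N)/(N + (8 + 3520 + 8*484)) = (2*N)/(N + (8 + 3520 + 3872)) = (2*N)/(N + 7400) = (2*N)/(7400 + N) = 2*N/(7400 + N))
-283288 - (69310 - 108033)/(-2582 + Q(38)) = -283288 - (69310 - 108033)/(-2582 + 2*38/(7400 + 38)) = -283288 - (-38723)/(-2582 + 2*38/7438) = -283288 - (-38723)/(-2582 + 2*38*(1/7438)) = -283288 - (-38723)/(-2582 + 38/3719) = -283288 - (-38723)/(-9602420/3719) = -283288 - (-38723)*(-3719)/9602420 = -283288 - 1*144010837/9602420 = -283288 - 144010837/9602420 = -2720394367797/9602420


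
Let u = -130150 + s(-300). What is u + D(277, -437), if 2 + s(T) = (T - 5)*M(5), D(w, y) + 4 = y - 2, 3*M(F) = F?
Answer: -393310/3 ≈ -1.3110e+5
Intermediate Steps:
M(F) = F/3
D(w, y) = -6 + y (D(w, y) = -4 + (y - 2) = -4 + (-2 + y) = -6 + y)
s(T) = -31/3 + 5*T/3 (s(T) = -2 + (T - 5)*((1/3)*5) = -2 + (-5 + T)*(5/3) = -2 + (-25/3 + 5*T/3) = -31/3 + 5*T/3)
u = -391981/3 (u = -130150 + (-31/3 + (5/3)*(-300)) = -130150 + (-31/3 - 500) = -130150 - 1531/3 = -391981/3 ≈ -1.3066e+5)
u + D(277, -437) = -391981/3 + (-6 - 437) = -391981/3 - 443 = -393310/3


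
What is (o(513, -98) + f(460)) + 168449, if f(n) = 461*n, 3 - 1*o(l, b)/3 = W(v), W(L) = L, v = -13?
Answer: 380557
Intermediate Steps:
o(l, b) = 48 (o(l, b) = 9 - 3*(-13) = 9 + 39 = 48)
(o(513, -98) + f(460)) + 168449 = (48 + 461*460) + 168449 = (48 + 212060) + 168449 = 212108 + 168449 = 380557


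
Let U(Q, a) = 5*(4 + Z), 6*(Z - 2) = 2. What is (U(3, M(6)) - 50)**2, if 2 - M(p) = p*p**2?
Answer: 3025/9 ≈ 336.11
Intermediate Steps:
Z = 7/3 (Z = 2 + (1/6)*2 = 2 + 1/3 = 7/3 ≈ 2.3333)
M(p) = 2 - p**3 (M(p) = 2 - p*p**2 = 2 - p**3)
U(Q, a) = 95/3 (U(Q, a) = 5*(4 + 7/3) = 5*(19/3) = 95/3)
(U(3, M(6)) - 50)**2 = (95/3 - 50)**2 = (-55/3)**2 = 3025/9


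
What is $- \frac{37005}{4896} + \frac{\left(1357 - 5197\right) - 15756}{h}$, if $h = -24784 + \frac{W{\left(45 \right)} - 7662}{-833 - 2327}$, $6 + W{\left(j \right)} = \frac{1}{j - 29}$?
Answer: $- \frac{175168023265}{25883857824} \approx -6.7675$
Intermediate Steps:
$W{\left(j \right)} = -6 + \frac{1}{-29 + j}$ ($W{\left(j \right)} = -6 + \frac{1}{j - 29} = -6 + \frac{1}{-29 + j}$)
$h = - \frac{15860207}{640}$ ($h = -24784 + \frac{\frac{175 - 270}{-29 + 45} - 7662}{-833 - 2327} = -24784 + \frac{\frac{175 - 270}{16} - 7662}{-3160} = -24784 + \left(\frac{1}{16} \left(-95\right) - 7662\right) \left(- \frac{1}{3160}\right) = -24784 + \left(- \frac{95}{16} - 7662\right) \left(- \frac{1}{3160}\right) = -24784 - - \frac{1553}{640} = -24784 + \frac{1553}{640} = - \frac{15860207}{640} \approx -24782.0$)
$- \frac{37005}{4896} + \frac{\left(1357 - 5197\right) - 15756}{h} = - \frac{37005}{4896} + \frac{\left(1357 - 5197\right) - 15756}{- \frac{15860207}{640}} = \left(-37005\right) \frac{1}{4896} + \left(-3840 - 15756\right) \left(- \frac{640}{15860207}\right) = - \frac{12335}{1632} - - \frac{12541440}{15860207} = - \frac{12335}{1632} + \frac{12541440}{15860207} = - \frac{175168023265}{25883857824}$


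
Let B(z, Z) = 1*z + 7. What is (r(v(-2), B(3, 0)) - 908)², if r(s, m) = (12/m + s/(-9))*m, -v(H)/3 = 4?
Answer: 7011904/9 ≈ 7.7910e+5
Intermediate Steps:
B(z, Z) = 7 + z (B(z, Z) = z + 7 = 7 + z)
v(H) = -12 (v(H) = -3*4 = -12)
r(s, m) = m*(12/m - s/9) (r(s, m) = (12/m + s*(-⅑))*m = (12/m - s/9)*m = m*(12/m - s/9))
(r(v(-2), B(3, 0)) - 908)² = ((12 - ⅑*(7 + 3)*(-12)) - 908)² = ((12 - ⅑*10*(-12)) - 908)² = ((12 + 40/3) - 908)² = (76/3 - 908)² = (-2648/3)² = 7011904/9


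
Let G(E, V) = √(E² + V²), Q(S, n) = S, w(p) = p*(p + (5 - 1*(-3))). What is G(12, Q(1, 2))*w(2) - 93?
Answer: -93 + 20*√145 ≈ 147.83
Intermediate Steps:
w(p) = p*(8 + p) (w(p) = p*(p + (5 + 3)) = p*(p + 8) = p*(8 + p))
G(12, Q(1, 2))*w(2) - 93 = √(12² + 1²)*(2*(8 + 2)) - 93 = √(144 + 1)*(2*10) - 93 = √145*20 - 93 = 20*√145 - 93 = -93 + 20*√145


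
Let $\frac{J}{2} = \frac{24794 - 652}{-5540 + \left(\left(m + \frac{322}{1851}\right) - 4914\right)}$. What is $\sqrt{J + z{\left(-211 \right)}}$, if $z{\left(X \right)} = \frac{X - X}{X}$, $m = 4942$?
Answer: $\frac{i \sqrt{227956294976190}}{5101195} \approx 2.9597 i$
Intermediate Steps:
$z{\left(X \right)} = 0$ ($z{\left(X \right)} = \frac{0}{X} = 0$)
$J = - \frac{44686842}{5101195}$ ($J = 2 \frac{24794 - 652}{-5540 - \left(-28 - \frac{322}{1851}\right)} = 2 \frac{24142}{-5540 + \left(\left(4942 + 322 \cdot \frac{1}{1851}\right) - 4914\right)} = 2 \frac{24142}{-5540 + \left(\left(4942 + \frac{322}{1851}\right) - 4914\right)} = 2 \frac{24142}{-5540 + \left(\frac{9147964}{1851} - 4914\right)} = 2 \frac{24142}{-5540 + \frac{52150}{1851}} = 2 \frac{24142}{- \frac{10202390}{1851}} = 2 \cdot 24142 \left(- \frac{1851}{10202390}\right) = 2 \left(- \frac{22343421}{5101195}\right) = - \frac{44686842}{5101195} \approx -8.7601$)
$\sqrt{J + z{\left(-211 \right)}} = \sqrt{- \frac{44686842}{5101195} + 0} = \sqrt{- \frac{44686842}{5101195}} = \frac{i \sqrt{227956294976190}}{5101195}$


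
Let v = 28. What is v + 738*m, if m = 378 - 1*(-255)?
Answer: 467182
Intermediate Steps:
m = 633 (m = 378 + 255 = 633)
v + 738*m = 28 + 738*633 = 28 + 467154 = 467182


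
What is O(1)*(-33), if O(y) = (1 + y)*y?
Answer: -66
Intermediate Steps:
O(y) = y*(1 + y)
O(1)*(-33) = (1*(1 + 1))*(-33) = (1*2)*(-33) = 2*(-33) = -66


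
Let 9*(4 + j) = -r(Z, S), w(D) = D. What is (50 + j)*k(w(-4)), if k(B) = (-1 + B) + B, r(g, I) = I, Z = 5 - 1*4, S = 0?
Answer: -414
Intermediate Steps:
Z = 1 (Z = 5 - 4 = 1)
j = -4 (j = -4 + (-1*0)/9 = -4 + (⅑)*0 = -4 + 0 = -4)
k(B) = -1 + 2*B
(50 + j)*k(w(-4)) = (50 - 4)*(-1 + 2*(-4)) = 46*(-1 - 8) = 46*(-9) = -414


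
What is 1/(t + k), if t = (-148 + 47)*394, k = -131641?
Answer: -1/171435 ≈ -5.8331e-6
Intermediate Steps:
t = -39794 (t = -101*394 = -39794)
1/(t + k) = 1/(-39794 - 131641) = 1/(-171435) = -1/171435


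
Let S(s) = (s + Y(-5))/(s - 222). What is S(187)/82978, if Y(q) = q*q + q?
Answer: -207/2904230 ≈ -7.1275e-5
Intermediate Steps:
Y(q) = q + q² (Y(q) = q² + q = q + q²)
S(s) = (20 + s)/(-222 + s) (S(s) = (s - 5*(1 - 5))/(s - 222) = (s - 5*(-4))/(-222 + s) = (s + 20)/(-222 + s) = (20 + s)/(-222 + s))
S(187)/82978 = ((20 + 187)/(-222 + 187))/82978 = (207/(-35))*(1/82978) = -1/35*207*(1/82978) = -207/35*1/82978 = -207/2904230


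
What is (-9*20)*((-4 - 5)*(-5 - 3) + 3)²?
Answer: -1012500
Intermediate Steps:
(-9*20)*((-4 - 5)*(-5 - 3) + 3)² = -180*(-9*(-8) + 3)² = -180*(72 + 3)² = -180*75² = -180*5625 = -1012500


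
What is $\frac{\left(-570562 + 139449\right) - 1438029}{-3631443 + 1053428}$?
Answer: $\frac{169922}{234365} \approx 0.72503$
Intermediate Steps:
$\frac{\left(-570562 + 139449\right) - 1438029}{-3631443 + 1053428} = \frac{-431113 - 1438029}{-2578015} = \left(-1869142\right) \left(- \frac{1}{2578015}\right) = \frac{169922}{234365}$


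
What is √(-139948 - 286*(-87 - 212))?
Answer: I*√54434 ≈ 233.31*I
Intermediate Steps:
√(-139948 - 286*(-87 - 212)) = √(-139948 - 286*(-299)) = √(-139948 + 85514) = √(-54434) = I*√54434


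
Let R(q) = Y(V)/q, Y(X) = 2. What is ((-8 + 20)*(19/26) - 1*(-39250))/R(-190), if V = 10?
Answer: -48484580/13 ≈ -3.7296e+6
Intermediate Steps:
R(q) = 2/q
((-8 + 20)*(19/26) - 1*(-39250))/R(-190) = ((-8 + 20)*(19/26) - 1*(-39250))/((2/(-190))) = (12*(19*(1/26)) + 39250)/((2*(-1/190))) = (12*(19/26) + 39250)/(-1/95) = (114/13 + 39250)*(-95) = (510364/13)*(-95) = -48484580/13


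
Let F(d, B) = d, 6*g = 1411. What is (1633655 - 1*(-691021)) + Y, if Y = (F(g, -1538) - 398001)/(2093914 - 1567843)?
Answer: 7337665381381/3156426 ≈ 2.3247e+6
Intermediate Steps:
g = 1411/6 (g = (1/6)*1411 = 1411/6 ≈ 235.17)
Y = -2386595/3156426 (Y = (1411/6 - 398001)/(2093914 - 1567843) = -2386595/6/526071 = -2386595/6*1/526071 = -2386595/3156426 ≈ -0.75611)
(1633655 - 1*(-691021)) + Y = (1633655 - 1*(-691021)) - 2386595/3156426 = (1633655 + 691021) - 2386595/3156426 = 2324676 - 2386595/3156426 = 7337665381381/3156426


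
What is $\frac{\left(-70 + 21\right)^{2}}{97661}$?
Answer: $\frac{2401}{97661} \approx 0.024585$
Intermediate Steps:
$\frac{\left(-70 + 21\right)^{2}}{97661} = \left(-49\right)^{2} \cdot \frac{1}{97661} = 2401 \cdot \frac{1}{97661} = \frac{2401}{97661}$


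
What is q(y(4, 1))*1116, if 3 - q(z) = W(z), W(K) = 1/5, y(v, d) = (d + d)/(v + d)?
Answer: 15624/5 ≈ 3124.8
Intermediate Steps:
y(v, d) = 2*d/(d + v) (y(v, d) = (2*d)/(d + v) = 2*d/(d + v))
W(K) = ⅕
q(z) = 14/5 (q(z) = 3 - 1*⅕ = 3 - ⅕ = 14/5)
q(y(4, 1))*1116 = (14/5)*1116 = 15624/5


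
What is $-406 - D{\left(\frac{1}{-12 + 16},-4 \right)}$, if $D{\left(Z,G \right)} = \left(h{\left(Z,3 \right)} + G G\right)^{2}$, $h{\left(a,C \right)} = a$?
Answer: $- \frac{10721}{16} \approx -670.06$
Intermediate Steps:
$D{\left(Z,G \right)} = \left(Z + G^{2}\right)^{2}$ ($D{\left(Z,G \right)} = \left(Z + G G\right)^{2} = \left(Z + G^{2}\right)^{2}$)
$-406 - D{\left(\frac{1}{-12 + 16},-4 \right)} = -406 - \left(\frac{1}{-12 + 16} + \left(-4\right)^{2}\right)^{2} = -406 - \left(\frac{1}{4} + 16\right)^{2} = -406 - \left(\frac{65}{4}\right)^{2} = -406 - \frac{4225}{16} = - \frac{10721}{16}$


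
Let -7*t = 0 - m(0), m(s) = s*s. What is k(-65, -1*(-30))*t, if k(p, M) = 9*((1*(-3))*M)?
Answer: 0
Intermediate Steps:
m(s) = s**2
t = 0 (t = -(0 - 1*0**2)/7 = -(0 - 1*0)/7 = -(0 + 0)/7 = -1/7*0 = 0)
k(p, M) = -27*M (k(p, M) = 9*(-3*M) = -27*M)
k(-65, -1*(-30))*t = -(-27)*(-30)*0 = -27*30*0 = -810*0 = 0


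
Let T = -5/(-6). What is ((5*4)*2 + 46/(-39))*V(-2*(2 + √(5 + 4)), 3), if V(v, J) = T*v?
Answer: -37850/117 ≈ -323.50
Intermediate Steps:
T = ⅚ (T = -5*(-⅙) = ⅚ ≈ 0.83333)
V(v, J) = 5*v/6
((5*4)*2 + 46/(-39))*V(-2*(2 + √(5 + 4)), 3) = ((5*4)*2 + 46/(-39))*(5*(-2*(2 + √(5 + 4)))/6) = (20*2 + 46*(-1/39))*(5*(-2*(2 + √9))/6) = (40 - 46/39)*(5*(-2*(2 + 3))/6) = 1514*(5*(-2*5)/6)/39 = 1514*((⅚)*(-10))/39 = (1514/39)*(-25/3) = -37850/117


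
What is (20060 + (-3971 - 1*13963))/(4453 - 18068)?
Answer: -2126/13615 ≈ -0.15615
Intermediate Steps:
(20060 + (-3971 - 1*13963))/(4453 - 18068) = (20060 + (-3971 - 13963))/(-13615) = (20060 - 17934)*(-1/13615) = 2126*(-1/13615) = -2126/13615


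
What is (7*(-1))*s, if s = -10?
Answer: 70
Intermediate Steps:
(7*(-1))*s = (7*(-1))*(-10) = -7*(-10) = 70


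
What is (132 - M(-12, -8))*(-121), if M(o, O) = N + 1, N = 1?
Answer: -15730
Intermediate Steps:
M(o, O) = 2 (M(o, O) = 1 + 1 = 2)
(132 - M(-12, -8))*(-121) = (132 - 1*2)*(-121) = (132 - 2)*(-121) = 130*(-121) = -15730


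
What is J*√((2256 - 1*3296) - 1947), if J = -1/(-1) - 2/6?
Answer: 2*I*√2987/3 ≈ 36.436*I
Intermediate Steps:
J = ⅔ (J = -1*(-1) - 2*⅙ = 1 - ⅓ = ⅔ ≈ 0.66667)
J*√((2256 - 1*3296) - 1947) = 2*√((2256 - 1*3296) - 1947)/3 = 2*√((2256 - 3296) - 1947)/3 = 2*√(-1040 - 1947)/3 = 2*√(-2987)/3 = 2*(I*√2987)/3 = 2*I*√2987/3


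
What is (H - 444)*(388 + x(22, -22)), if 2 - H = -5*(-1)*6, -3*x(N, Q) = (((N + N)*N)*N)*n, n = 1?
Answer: 9502304/3 ≈ 3.1674e+6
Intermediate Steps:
x(N, Q) = -2*N**3/3 (x(N, Q) = -((N + N)*N)*N/3 = -((2*N)*N)*N/3 = -(2*N**2)*N/3 = -2*N**3/3)
H = -28 (H = 2 - (-5*(-1))*6 = 2 - 5*6 = 2 - 1*30 = 2 - 30 = -28)
(H - 444)*(388 + x(22, -22)) = (-28 - 444)*(388 - 2/3*22**3) = -472*(388 - 2/3*10648) = -472*(388 - 21296/3) = -472*(-20132/3) = 9502304/3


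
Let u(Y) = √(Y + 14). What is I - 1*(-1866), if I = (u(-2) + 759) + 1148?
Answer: 3773 + 2*√3 ≈ 3776.5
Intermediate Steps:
u(Y) = √(14 + Y)
I = 1907 + 2*√3 (I = (√(14 - 2) + 759) + 1148 = (√12 + 759) + 1148 = (2*√3 + 759) + 1148 = (759 + 2*√3) + 1148 = 1907 + 2*√3 ≈ 1910.5)
I - 1*(-1866) = (1907 + 2*√3) - 1*(-1866) = (1907 + 2*√3) + 1866 = 3773 + 2*√3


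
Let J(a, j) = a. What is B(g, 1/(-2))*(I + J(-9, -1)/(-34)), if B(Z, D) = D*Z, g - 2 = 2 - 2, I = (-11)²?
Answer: -4123/34 ≈ -121.26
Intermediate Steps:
I = 121
g = 2 (g = 2 + (2 - 2) = 2 + 0 = 2)
B(g, 1/(-2))*(I + J(-9, -1)/(-34)) = (2/(-2))*(121 - 9/(-34)) = (-½*2)*(121 - 9*(-1/34)) = -(121 + 9/34) = -1*4123/34 = -4123/34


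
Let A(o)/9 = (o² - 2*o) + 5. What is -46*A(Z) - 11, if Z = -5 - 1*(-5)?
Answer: -2081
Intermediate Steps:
Z = 0 (Z = -5 + 5 = 0)
A(o) = 45 - 18*o + 9*o² (A(o) = 9*((o² - 2*o) + 5) = 9*(5 + o² - 2*o) = 45 - 18*o + 9*o²)
-46*A(Z) - 11 = -46*(45 - 18*0 + 9*0²) - 11 = -46*(45 + 0 + 9*0) - 11 = -46*(45 + 0 + 0) - 11 = -46*45 - 11 = -2070 - 11 = -2081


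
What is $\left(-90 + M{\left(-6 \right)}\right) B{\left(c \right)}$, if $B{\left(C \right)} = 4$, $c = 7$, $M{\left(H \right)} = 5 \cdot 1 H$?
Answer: $-480$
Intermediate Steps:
$M{\left(H \right)} = 5 H$
$\left(-90 + M{\left(-6 \right)}\right) B{\left(c \right)} = \left(-90 + 5 \left(-6\right)\right) 4 = \left(-90 - 30\right) 4 = \left(-120\right) 4 = -480$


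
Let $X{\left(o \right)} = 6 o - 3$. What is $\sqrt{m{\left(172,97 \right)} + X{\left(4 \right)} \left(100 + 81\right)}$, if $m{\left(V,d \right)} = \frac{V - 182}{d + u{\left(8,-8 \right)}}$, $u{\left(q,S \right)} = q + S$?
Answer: $\frac{11 \sqrt{295559}}{97} \approx 61.651$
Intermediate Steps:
$u{\left(q,S \right)} = S + q$
$X{\left(o \right)} = -3 + 6 o$ ($X{\left(o \right)} = 6 o - 3 = -3 + 6 o$)
$m{\left(V,d \right)} = \frac{-182 + V}{d}$ ($m{\left(V,d \right)} = \frac{V - 182}{d + \left(-8 + 8\right)} = \frac{-182 + V}{d + 0} = \frac{-182 + V}{d}$)
$\sqrt{m{\left(172,97 \right)} + X{\left(4 \right)} \left(100 + 81\right)} = \sqrt{\frac{-182 + 172}{97} + \left(-3 + 6 \cdot 4\right) \left(100 + 81\right)} = \sqrt{\frac{1}{97} \left(-10\right) + \left(-3 + 24\right) 181} = \sqrt{- \frac{10}{97} + 21 \cdot 181} = \sqrt{- \frac{10}{97} + 3801} = \sqrt{\frac{368687}{97}} = \frac{11 \sqrt{295559}}{97}$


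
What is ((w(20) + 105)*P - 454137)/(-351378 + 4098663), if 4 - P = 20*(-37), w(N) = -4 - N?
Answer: -131291/1249095 ≈ -0.10511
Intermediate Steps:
P = 744 (P = 4 - 20*(-37) = 4 - 1*(-740) = 4 + 740 = 744)
((w(20) + 105)*P - 454137)/(-351378 + 4098663) = (((-4 - 1*20) + 105)*744 - 454137)/(-351378 + 4098663) = (((-4 - 20) + 105)*744 - 454137)/3747285 = ((-24 + 105)*744 - 454137)*(1/3747285) = (81*744 - 454137)*(1/3747285) = (60264 - 454137)*(1/3747285) = -393873*1/3747285 = -131291/1249095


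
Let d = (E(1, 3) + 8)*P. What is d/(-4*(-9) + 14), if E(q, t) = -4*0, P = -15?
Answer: -12/5 ≈ -2.4000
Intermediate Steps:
E(q, t) = 0
d = -120 (d = (0 + 8)*(-15) = 8*(-15) = -120)
d/(-4*(-9) + 14) = -120/(-4*(-9) + 14) = -120/(36 + 14) = -120/50 = -120*1/50 = -12/5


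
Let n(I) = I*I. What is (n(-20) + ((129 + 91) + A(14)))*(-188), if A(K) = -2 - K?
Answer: -113552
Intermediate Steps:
n(I) = I**2
(n(-20) + ((129 + 91) + A(14)))*(-188) = ((-20)**2 + ((129 + 91) + (-2 - 1*14)))*(-188) = (400 + (220 + (-2 - 14)))*(-188) = (400 + (220 - 16))*(-188) = (400 + 204)*(-188) = 604*(-188) = -113552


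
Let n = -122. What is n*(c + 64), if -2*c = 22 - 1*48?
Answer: -9394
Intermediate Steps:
c = 13 (c = -(22 - 1*48)/2 = -(22 - 48)/2 = -½*(-26) = 13)
n*(c + 64) = -122*(13 + 64) = -122*77 = -9394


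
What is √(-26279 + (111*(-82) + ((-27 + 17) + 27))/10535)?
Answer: I*√2380981810/301 ≈ 162.11*I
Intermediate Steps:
√(-26279 + (111*(-82) + ((-27 + 17) + 27))/10535) = √(-26279 + (-9102 + (-10 + 27))*(1/10535)) = √(-26279 + (-9102 + 17)*(1/10535)) = √(-26279 - 9085*1/10535) = √(-26279 - 1817/2107) = √(-55371670/2107) = I*√2380981810/301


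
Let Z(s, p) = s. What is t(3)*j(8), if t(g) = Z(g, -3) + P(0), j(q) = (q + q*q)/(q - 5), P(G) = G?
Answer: 72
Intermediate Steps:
j(q) = (q + q²)/(-5 + q)
t(g) = g (t(g) = g + 0 = g)
t(3)*j(8) = 3*(8*(1 + 8)/(-5 + 8)) = 3*(8*9/3) = 3*(8*(⅓)*9) = 3*24 = 72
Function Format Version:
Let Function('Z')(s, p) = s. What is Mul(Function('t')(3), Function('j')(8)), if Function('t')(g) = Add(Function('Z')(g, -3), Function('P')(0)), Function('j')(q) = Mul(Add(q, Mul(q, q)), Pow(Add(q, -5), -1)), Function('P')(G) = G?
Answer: 72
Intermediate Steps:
Function('j')(q) = Mul(Pow(Add(-5, q), -1), Add(q, Pow(q, 2))) (Function('j')(q) = Mul(Add(q, Pow(q, 2)), Pow(Add(-5, q), -1)) = Mul(Pow(Add(-5, q), -1), Add(q, Pow(q, 2))))
Function('t')(g) = g (Function('t')(g) = Add(g, 0) = g)
Mul(Function('t')(3), Function('j')(8)) = Mul(3, Mul(8, Pow(Add(-5, 8), -1), Add(1, 8))) = Mul(3, Mul(8, Pow(3, -1), 9)) = Mul(3, Mul(8, Rational(1, 3), 9)) = Mul(3, 24) = 72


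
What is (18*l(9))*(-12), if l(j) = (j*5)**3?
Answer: -19683000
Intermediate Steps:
l(j) = 125*j**3 (l(j) = (5*j)**3 = 125*j**3)
(18*l(9))*(-12) = (18*(125*9**3))*(-12) = (18*(125*729))*(-12) = (18*91125)*(-12) = 1640250*(-12) = -19683000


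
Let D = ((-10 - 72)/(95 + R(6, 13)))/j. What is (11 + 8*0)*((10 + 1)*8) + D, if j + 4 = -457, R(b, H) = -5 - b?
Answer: 18742457/19362 ≈ 968.00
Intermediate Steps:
j = -461 (j = -4 - 457 = -461)
D = 41/19362 (D = ((-10 - 72)/(95 + (-5 - 1*6)))/(-461) = -82/(95 + (-5 - 6))*(-1/461) = -82/(95 - 11)*(-1/461) = -82/84*(-1/461) = -82*1/84*(-1/461) = -41/42*(-1/461) = 41/19362 ≈ 0.0021175)
(11 + 8*0)*((10 + 1)*8) + D = (11 + 8*0)*((10 + 1)*8) + 41/19362 = (11 + 0)*(11*8) + 41/19362 = 11*88 + 41/19362 = 968 + 41/19362 = 18742457/19362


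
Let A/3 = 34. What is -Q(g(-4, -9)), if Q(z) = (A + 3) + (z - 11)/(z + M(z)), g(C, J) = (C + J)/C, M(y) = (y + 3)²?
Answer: -70961/677 ≈ -104.82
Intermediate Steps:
A = 102 (A = 3*34 = 102)
M(y) = (3 + y)²
g(C, J) = (C + J)/C
Q(z) = 105 + (-11 + z)/(z + (3 + z)²) (Q(z) = (102 + 3) + (z - 11)/(z + (3 + z)²) = 105 + (-11 + z)/(z + (3 + z)²))
-Q(g(-4, -9)) = -(-11 + 105*(3 + (-4 - 9)/(-4))² + 106*((-4 - 9)/(-4)))/((-4 - 9)/(-4) + (3 + (-4 - 9)/(-4))²) = -(-11 + 105*(3 - ¼*(-13))² + 106*(-¼*(-13)))/(-¼*(-13) + (3 - ¼*(-13))²) = -(-11 + 105*(3 + 13/4)² + 106*(13/4))/(13/4 + (3 + 13/4)²) = -(-11 + 105*(25/4)² + 689/2)/(13/4 + (25/4)²) = -(-11 + 105*(625/16) + 689/2)/(13/4 + 625/16) = -(-11 + 65625/16 + 689/2)/677/16 = -16*70961/(677*16) = -1*70961/677 = -70961/677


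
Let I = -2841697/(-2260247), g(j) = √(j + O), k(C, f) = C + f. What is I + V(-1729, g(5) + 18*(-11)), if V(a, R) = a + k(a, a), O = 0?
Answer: -11721059492/2260247 ≈ -5185.7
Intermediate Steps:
g(j) = √j (g(j) = √(j + 0) = √j)
I = 2841697/2260247 (I = -2841697*(-1/2260247) = 2841697/2260247 ≈ 1.2572)
V(a, R) = 3*a (V(a, R) = a + (a + a) = a + 2*a = 3*a)
I + V(-1729, g(5) + 18*(-11)) = 2841697/2260247 + 3*(-1729) = 2841697/2260247 - 5187 = -11721059492/2260247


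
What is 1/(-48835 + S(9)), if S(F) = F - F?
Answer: -1/48835 ≈ -2.0477e-5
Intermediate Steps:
S(F) = 0
1/(-48835 + S(9)) = 1/(-48835 + 0) = 1/(-48835) = -1/48835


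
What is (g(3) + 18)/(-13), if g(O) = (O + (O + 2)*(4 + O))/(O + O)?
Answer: -73/39 ≈ -1.8718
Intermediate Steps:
g(O) = (O + (2 + O)*(4 + O))/(2*O) (g(O) = (O + (2 + O)*(4 + O))/((2*O)) = (O + (2 + O)*(4 + O))*(1/(2*O)) = (O + (2 + O)*(4 + O))/(2*O))
(g(3) + 18)/(-13) = ((½)*(8 + 3*(7 + 3))/3 + 18)/(-13) = -((½)*(⅓)*(8 + 3*10) + 18)/13 = -((½)*(⅓)*(8 + 30) + 18)/13 = -((½)*(⅓)*38 + 18)/13 = -(19/3 + 18)/13 = -1/13*73/3 = -73/39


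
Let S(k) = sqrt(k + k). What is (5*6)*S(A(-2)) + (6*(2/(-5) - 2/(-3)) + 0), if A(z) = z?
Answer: 8/5 + 60*I ≈ 1.6 + 60.0*I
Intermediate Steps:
S(k) = sqrt(2)*sqrt(k) (S(k) = sqrt(2*k) = sqrt(2)*sqrt(k))
(5*6)*S(A(-2)) + (6*(2/(-5) - 2/(-3)) + 0) = (5*6)*(sqrt(2)*sqrt(-2)) + (6*(2/(-5) - 2/(-3)) + 0) = 30*(sqrt(2)*(I*sqrt(2))) + (6*(2*(-1/5) - 2*(-1/3)) + 0) = 30*(2*I) + (6*(-2/5 + 2/3) + 0) = 60*I + (6*(4/15) + 0) = 60*I + (8/5 + 0) = 60*I + 8/5 = 8/5 + 60*I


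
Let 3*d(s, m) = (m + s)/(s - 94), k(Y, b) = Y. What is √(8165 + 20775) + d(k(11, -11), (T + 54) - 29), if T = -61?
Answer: 25/249 + 2*√7235 ≈ 170.22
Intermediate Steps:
d(s, m) = (m + s)/(3*(-94 + s)) (d(s, m) = ((m + s)/(s - 94))/3 = ((m + s)/(-94 + s))/3 = (m + s)/(3*(-94 + s)))
√(8165 + 20775) + d(k(11, -11), (T + 54) - 29) = √(8165 + 20775) + (((-61 + 54) - 29) + 11)/(3*(-94 + 11)) = √28940 + (⅓)*((-7 - 29) + 11)/(-83) = 2*√7235 + (⅓)*(-1/83)*(-36 + 11) = 2*√7235 + (⅓)*(-1/83)*(-25) = 2*√7235 + 25/249 = 25/249 + 2*√7235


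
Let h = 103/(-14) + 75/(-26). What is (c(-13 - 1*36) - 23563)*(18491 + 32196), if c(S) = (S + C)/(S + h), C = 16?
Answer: -2146174254770/1797 ≈ -1.1943e+9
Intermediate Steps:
h = -932/91 (h = 103*(-1/14) + 75*(-1/26) = -103/14 - 75/26 = -932/91 ≈ -10.242)
c(S) = (16 + S)/(-932/91 + S) (c(S) = (S + 16)/(S - 932/91) = (16 + S)/(-932/91 + S))
(c(-13 - 1*36) - 23563)*(18491 + 32196) = (91*(16 + (-13 - 1*36))/(-932 + 91*(-13 - 1*36)) - 23563)*(18491 + 32196) = (91*(16 + (-13 - 36))/(-932 + 91*(-13 - 36)) - 23563)*50687 = (91*(16 - 49)/(-932 + 91*(-49)) - 23563)*50687 = (91*(-33)/(-932 - 4459) - 23563)*50687 = (91*(-33)/(-5391) - 23563)*50687 = (91*(-1/5391)*(-33) - 23563)*50687 = (1001/1797 - 23563)*50687 = -42341710/1797*50687 = -2146174254770/1797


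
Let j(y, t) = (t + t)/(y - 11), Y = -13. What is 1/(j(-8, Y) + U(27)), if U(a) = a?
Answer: 19/539 ≈ 0.035250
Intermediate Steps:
j(y, t) = 2*t/(-11 + y) (j(y, t) = (2*t)/(-11 + y) = 2*t/(-11 + y))
1/(j(-8, Y) + U(27)) = 1/(2*(-13)/(-11 - 8) + 27) = 1/(2*(-13)/(-19) + 27) = 1/(2*(-13)*(-1/19) + 27) = 1/(26/19 + 27) = 1/(539/19) = 19/539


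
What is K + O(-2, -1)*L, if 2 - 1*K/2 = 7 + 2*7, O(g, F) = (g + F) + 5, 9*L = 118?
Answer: -106/9 ≈ -11.778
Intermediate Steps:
L = 118/9 (L = (⅑)*118 = 118/9 ≈ 13.111)
O(g, F) = 5 + F + g (O(g, F) = (F + g) + 5 = 5 + F + g)
K = -38 (K = 4 - 2*(7 + 2*7) = 4 - 2*(7 + 14) = 4 - 2*21 = 4 - 42 = -38)
K + O(-2, -1)*L = -38 + (5 - 1 - 2)*(118/9) = -38 + 2*(118/9) = -38 + 236/9 = -106/9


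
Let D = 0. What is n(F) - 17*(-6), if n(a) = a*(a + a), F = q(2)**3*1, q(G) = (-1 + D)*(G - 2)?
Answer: 102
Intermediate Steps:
q(G) = 2 - G (q(G) = (-1 + 0)*(G - 2) = -(-2 + G) = 2 - G)
F = 0 (F = (2 - 1*2)**3*1 = (2 - 2)**3*1 = 0**3*1 = 0*1 = 0)
n(a) = 2*a**2 (n(a) = a*(2*a) = 2*a**2)
n(F) - 17*(-6) = 2*0**2 - 17*(-6) = 2*0 + 102 = 0 + 102 = 102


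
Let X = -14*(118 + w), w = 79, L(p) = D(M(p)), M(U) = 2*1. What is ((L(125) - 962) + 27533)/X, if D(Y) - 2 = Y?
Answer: -26575/2758 ≈ -9.6356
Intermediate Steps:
M(U) = 2
D(Y) = 2 + Y
L(p) = 4 (L(p) = 2 + 2 = 4)
X = -2758 (X = -14*(118 + 79) = -14*197 = -2758)
((L(125) - 962) + 27533)/X = ((4 - 962) + 27533)/(-2758) = (-958 + 27533)*(-1/2758) = 26575*(-1/2758) = -26575/2758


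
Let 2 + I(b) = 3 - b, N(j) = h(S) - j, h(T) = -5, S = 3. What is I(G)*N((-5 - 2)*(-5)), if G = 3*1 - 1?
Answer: 40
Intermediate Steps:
N(j) = -5 - j
G = 2 (G = 3 - 1 = 2)
I(b) = 1 - b (I(b) = -2 + (3 - b) = 1 - b)
I(G)*N((-5 - 2)*(-5)) = (1 - 1*2)*(-5 - (-5 - 2)*(-5)) = (1 - 2)*(-5 - (-7)*(-5)) = -(-5 - 1*35) = -(-5 - 35) = -1*(-40) = 40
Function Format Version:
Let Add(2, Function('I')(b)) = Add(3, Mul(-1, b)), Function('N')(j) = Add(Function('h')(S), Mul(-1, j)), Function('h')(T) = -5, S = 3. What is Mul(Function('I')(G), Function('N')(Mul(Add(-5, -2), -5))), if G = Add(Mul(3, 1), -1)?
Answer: 40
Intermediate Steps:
Function('N')(j) = Add(-5, Mul(-1, j))
G = 2 (G = Add(3, -1) = 2)
Function('I')(b) = Add(1, Mul(-1, b)) (Function('I')(b) = Add(-2, Add(3, Mul(-1, b))) = Add(1, Mul(-1, b)))
Mul(Function('I')(G), Function('N')(Mul(Add(-5, -2), -5))) = Mul(Add(1, Mul(-1, 2)), Add(-5, Mul(-1, Mul(Add(-5, -2), -5)))) = Mul(Add(1, -2), Add(-5, Mul(-1, Mul(-7, -5)))) = Mul(-1, Add(-5, Mul(-1, 35))) = Mul(-1, Add(-5, -35)) = Mul(-1, -40) = 40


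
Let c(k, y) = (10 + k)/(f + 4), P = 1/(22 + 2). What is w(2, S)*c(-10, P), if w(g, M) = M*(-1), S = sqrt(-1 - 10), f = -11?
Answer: 0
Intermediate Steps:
P = 1/24 ≈ 0.041667
c(k, y) = -10/7 - k/7 (c(k, y) = (10 + k)/(-11 + 4) = (10 + k)/(-7) = (10 + k)*(-1/7) = -10/7 - k/7)
S = I*sqrt(11) (S = sqrt(-11) = I*sqrt(11) ≈ 3.3166*I)
w(g, M) = -M
w(2, S)*c(-10, P) = (-I*sqrt(11))*(-10/7 - 1/7*(-10)) = (-I*sqrt(11))*(-10/7 + 10/7) = -I*sqrt(11)*0 = 0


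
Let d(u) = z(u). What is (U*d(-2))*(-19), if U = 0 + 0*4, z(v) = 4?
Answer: 0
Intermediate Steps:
d(u) = 4
U = 0 (U = 0 + 0 = 0)
(U*d(-2))*(-19) = (0*4)*(-19) = 0*(-19) = 0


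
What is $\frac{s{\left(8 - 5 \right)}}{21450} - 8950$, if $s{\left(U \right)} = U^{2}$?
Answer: $- \frac{63992497}{7150} \approx -8950.0$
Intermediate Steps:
$\frac{s{\left(8 - 5 \right)}}{21450} - 8950 = \frac{\left(8 - 5\right)^{2}}{21450} - 8950 = \left(8 - 5\right)^{2} \cdot \frac{1}{21450} + \left(-17909 + 8959\right) = 3^{2} \cdot \frac{1}{21450} - 8950 = 9 \cdot \frac{1}{21450} - 8950 = \frac{3}{7150} - 8950 = - \frac{63992497}{7150}$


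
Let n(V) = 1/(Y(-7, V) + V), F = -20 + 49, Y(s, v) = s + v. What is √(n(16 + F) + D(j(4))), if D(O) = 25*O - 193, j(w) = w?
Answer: I*√640594/83 ≈ 9.643*I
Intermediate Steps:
D(O) = -193 + 25*O
F = 29
n(V) = 1/(-7 + 2*V) (n(V) = 1/((-7 + V) + V) = 1/(-7 + 2*V))
√(n(16 + F) + D(j(4))) = √(1/(-7 + 2*(16 + 29)) + (-193 + 25*4)) = √(1/(-7 + 2*45) + (-193 + 100)) = √(1/(-7 + 90) - 93) = √(1/83 - 93) = √(-7718/83) = I*√640594/83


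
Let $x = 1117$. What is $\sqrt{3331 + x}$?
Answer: $4 \sqrt{278} \approx 66.693$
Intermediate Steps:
$\sqrt{3331 + x} = \sqrt{3331 + 1117} = \sqrt{4448} = 4 \sqrt{278}$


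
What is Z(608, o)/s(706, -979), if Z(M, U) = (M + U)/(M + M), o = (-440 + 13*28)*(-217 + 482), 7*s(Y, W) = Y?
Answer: -1799/11296 ≈ -0.15926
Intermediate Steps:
s(Y, W) = Y/7
o = -20140 (o = (-440 + 364)*265 = -76*265 = -20140)
Z(M, U) = (M + U)/(2*M) (Z(M, U) = (M + U)/((2*M)) = (M + U)*(1/(2*M)) = (M + U)/(2*M))
Z(608, o)/s(706, -979) = ((1/2)*(608 - 20140)/608)/(((1/7)*706)) = ((1/2)*(1/608)*(-19532))/(706/7) = -257/16*7/706 = -1799/11296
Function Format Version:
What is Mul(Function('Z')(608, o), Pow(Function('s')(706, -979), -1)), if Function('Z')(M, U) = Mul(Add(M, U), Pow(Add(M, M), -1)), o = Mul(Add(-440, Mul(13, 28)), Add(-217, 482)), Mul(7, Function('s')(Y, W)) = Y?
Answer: Rational(-1799, 11296) ≈ -0.15926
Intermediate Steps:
Function('s')(Y, W) = Mul(Rational(1, 7), Y)
o = -20140 (o = Mul(Add(-440, 364), 265) = Mul(-76, 265) = -20140)
Function('Z')(M, U) = Mul(Rational(1, 2), Pow(M, -1), Add(M, U)) (Function('Z')(M, U) = Mul(Add(M, U), Pow(Mul(2, M), -1)) = Mul(Add(M, U), Mul(Rational(1, 2), Pow(M, -1))) = Mul(Rational(1, 2), Pow(M, -1), Add(M, U)))
Mul(Function('Z')(608, o), Pow(Function('s')(706, -979), -1)) = Mul(Mul(Rational(1, 2), Pow(608, -1), Add(608, -20140)), Pow(Mul(Rational(1, 7), 706), -1)) = Mul(Mul(Rational(1, 2), Rational(1, 608), -19532), Pow(Rational(706, 7), -1)) = Mul(Rational(-257, 16), Rational(7, 706)) = Rational(-1799, 11296)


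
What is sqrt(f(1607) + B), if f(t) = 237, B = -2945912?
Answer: 5*I*sqrt(117827) ≈ 1716.3*I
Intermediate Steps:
sqrt(f(1607) + B) = sqrt(237 - 2945912) = sqrt(-2945675) = 5*I*sqrt(117827)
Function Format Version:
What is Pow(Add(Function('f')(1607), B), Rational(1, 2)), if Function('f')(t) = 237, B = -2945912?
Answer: Mul(5, I, Pow(117827, Rational(1, 2))) ≈ Mul(1716.3, I)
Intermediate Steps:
Pow(Add(Function('f')(1607), B), Rational(1, 2)) = Pow(Add(237, -2945912), Rational(1, 2)) = Pow(-2945675, Rational(1, 2)) = Mul(5, I, Pow(117827, Rational(1, 2)))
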